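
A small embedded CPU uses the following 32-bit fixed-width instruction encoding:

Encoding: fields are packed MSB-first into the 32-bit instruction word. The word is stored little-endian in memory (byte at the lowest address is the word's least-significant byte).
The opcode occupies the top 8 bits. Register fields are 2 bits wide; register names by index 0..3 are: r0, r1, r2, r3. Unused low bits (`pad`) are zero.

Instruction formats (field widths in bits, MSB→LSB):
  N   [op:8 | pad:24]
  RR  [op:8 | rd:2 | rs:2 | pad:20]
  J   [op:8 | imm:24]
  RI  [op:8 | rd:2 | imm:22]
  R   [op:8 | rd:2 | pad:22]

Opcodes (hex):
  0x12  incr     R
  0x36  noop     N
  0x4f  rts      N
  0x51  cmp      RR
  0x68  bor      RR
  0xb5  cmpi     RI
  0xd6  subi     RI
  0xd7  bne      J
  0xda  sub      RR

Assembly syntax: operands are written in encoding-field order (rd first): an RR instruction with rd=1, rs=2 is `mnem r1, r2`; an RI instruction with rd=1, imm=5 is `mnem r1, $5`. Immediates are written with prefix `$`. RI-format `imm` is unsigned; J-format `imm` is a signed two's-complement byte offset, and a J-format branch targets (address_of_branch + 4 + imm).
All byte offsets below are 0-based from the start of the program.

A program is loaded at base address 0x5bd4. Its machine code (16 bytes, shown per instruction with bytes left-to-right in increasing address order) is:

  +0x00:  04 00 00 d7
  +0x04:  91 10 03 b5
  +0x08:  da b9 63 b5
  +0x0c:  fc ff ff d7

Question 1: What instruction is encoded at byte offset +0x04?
+0x04: 91 10 03 b5 ⇒ word 0xb5031091 (little)
  op=0xb5031091>>24=0xb5 ⇒ cmpi (RI)
  rd: (w>>22)&0x3=0x0 → r0
  imm: (w>>0)&0x3fffff=0x31091 → $200849

cmpi r0, $200849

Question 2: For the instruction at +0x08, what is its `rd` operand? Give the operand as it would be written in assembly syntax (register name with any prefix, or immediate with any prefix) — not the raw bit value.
[08] da b9 63 b5 → 0xb563b9da
  op=0xb563b9da>>24=0xb5 ⇒ cmpi (RI)
  [23:22] rd=1 = r1
  [21:0] imm=2341338 = $2341338

r1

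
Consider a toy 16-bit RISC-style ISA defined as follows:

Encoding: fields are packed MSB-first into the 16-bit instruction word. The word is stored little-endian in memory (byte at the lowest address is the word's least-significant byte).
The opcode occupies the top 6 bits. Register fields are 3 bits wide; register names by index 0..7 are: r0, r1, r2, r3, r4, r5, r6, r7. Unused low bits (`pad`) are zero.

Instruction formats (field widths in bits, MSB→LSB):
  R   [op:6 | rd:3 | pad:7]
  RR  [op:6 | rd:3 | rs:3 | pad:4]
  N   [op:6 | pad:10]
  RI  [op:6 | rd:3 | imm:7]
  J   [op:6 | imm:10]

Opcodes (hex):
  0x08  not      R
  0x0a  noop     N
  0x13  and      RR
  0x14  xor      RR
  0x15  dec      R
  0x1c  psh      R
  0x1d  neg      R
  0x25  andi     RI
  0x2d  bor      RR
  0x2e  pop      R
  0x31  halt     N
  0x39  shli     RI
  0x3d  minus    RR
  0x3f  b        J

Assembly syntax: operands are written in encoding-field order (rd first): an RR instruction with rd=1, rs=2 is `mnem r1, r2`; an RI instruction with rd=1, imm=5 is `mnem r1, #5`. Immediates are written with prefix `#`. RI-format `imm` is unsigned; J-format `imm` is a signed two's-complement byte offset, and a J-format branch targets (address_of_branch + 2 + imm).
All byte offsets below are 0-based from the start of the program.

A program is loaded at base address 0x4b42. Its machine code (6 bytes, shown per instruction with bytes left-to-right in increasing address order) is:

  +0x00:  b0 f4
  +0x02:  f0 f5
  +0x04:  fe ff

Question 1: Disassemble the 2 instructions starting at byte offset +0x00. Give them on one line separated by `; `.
minus r1, r3; minus r3, r7

@+00  little-endian(b0 f4) = 0xf4b0
  top 6b → 0x3d → minus [RR]
  rd@[9:7]=0x1 ⇒ r1
  rs@[6:4]=0x3 ⇒ r3
@+02  little-endian(f0 f5) = 0xf5f0
  top 6b → 0x3d → minus [RR]
  rd@[9:7]=0x3 ⇒ r3
  rs@[6:4]=0x7 ⇒ r7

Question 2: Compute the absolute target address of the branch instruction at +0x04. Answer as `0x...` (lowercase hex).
0x4b46

@+04  little-endian(fe ff) = 0xfffe
  top 6b → 0x3f → b [J]
  imm: (w>>0)&0x3ff=0x3fe (s10→-2) → #-2
  target = base 0x4b42 + off 0x04 + 2 + imm -2 = 0x4b46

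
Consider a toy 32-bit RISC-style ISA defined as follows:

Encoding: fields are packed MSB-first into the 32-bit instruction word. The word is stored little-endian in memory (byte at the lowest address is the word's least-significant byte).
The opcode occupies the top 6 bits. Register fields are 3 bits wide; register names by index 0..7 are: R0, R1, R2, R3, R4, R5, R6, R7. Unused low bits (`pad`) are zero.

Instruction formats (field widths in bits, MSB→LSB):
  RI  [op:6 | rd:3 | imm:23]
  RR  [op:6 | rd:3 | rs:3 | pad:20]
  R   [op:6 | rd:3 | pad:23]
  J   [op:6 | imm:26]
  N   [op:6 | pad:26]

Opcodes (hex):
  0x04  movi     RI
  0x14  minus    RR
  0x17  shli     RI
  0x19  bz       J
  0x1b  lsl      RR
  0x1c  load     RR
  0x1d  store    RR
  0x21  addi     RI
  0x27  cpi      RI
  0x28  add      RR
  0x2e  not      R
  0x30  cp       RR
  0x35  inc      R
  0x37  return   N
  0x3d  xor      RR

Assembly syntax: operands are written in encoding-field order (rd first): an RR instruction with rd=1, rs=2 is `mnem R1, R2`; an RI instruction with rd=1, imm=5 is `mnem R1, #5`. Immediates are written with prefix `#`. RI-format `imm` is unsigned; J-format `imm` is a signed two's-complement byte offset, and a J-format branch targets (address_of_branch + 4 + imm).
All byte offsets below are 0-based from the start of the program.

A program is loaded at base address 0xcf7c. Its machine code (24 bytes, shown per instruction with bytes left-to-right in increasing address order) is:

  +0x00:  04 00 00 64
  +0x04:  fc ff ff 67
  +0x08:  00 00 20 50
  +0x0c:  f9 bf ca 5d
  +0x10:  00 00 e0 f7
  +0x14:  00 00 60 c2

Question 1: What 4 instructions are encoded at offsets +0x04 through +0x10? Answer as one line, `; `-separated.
off 0x04: read fc ff ff 67 as little → 0x67fffffc
  op=0x67fffffc>>26=0x19 ⇒ bz (J)
  imm: (w>>0)&0x3ffffff=0x3fffffc (s26→-4) → #-4
off 0x08: read 00 00 20 50 as little → 0x50200000
  op=0x50200000>>26=0x14 ⇒ minus (RR)
  rd: (w>>23)&0x7=0x0 → R0
  rs: (w>>20)&0x7=0x2 → R2
off 0x0c: read f9 bf ca 5d as little → 0x5dcabff9
  op=0x5dcabff9>>26=0x17 ⇒ shli (RI)
  rd: (w>>23)&0x7=0x3 → R3
  imm: (w>>0)&0x7fffff=0x4abff9 → #4898809
off 0x10: read 00 00 e0 f7 as little → 0xf7e00000
  op=0xf7e00000>>26=0x3d ⇒ xor (RR)
  rd: (w>>23)&0x7=0x7 → R7
  rs: (w>>20)&0x7=0x6 → R6

bz #-4; minus R0, R2; shli R3, #4898809; xor R7, R6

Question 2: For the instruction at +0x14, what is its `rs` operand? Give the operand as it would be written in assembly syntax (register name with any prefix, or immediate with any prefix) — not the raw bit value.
@+14  little-endian(00 00 60 c2) = 0xc2600000
  opcode bits[31:26]=0x30: cp/RR
  rd: (w>>23)&0x7=0x4 → R4
  rs: (w>>20)&0x7=0x6 → R6

R6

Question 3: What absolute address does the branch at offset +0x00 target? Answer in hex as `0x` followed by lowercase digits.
+0x00: 04 00 00 64 ⇒ word 0x64000004 (little)
  opcode bits[31:26]=0x19: bz/J
  imm@[25:0]=0x4 ⇒ #4
  target = base 0xcf7c + off 0x00 + 4 + imm 4 = 0xcf84

0xcf84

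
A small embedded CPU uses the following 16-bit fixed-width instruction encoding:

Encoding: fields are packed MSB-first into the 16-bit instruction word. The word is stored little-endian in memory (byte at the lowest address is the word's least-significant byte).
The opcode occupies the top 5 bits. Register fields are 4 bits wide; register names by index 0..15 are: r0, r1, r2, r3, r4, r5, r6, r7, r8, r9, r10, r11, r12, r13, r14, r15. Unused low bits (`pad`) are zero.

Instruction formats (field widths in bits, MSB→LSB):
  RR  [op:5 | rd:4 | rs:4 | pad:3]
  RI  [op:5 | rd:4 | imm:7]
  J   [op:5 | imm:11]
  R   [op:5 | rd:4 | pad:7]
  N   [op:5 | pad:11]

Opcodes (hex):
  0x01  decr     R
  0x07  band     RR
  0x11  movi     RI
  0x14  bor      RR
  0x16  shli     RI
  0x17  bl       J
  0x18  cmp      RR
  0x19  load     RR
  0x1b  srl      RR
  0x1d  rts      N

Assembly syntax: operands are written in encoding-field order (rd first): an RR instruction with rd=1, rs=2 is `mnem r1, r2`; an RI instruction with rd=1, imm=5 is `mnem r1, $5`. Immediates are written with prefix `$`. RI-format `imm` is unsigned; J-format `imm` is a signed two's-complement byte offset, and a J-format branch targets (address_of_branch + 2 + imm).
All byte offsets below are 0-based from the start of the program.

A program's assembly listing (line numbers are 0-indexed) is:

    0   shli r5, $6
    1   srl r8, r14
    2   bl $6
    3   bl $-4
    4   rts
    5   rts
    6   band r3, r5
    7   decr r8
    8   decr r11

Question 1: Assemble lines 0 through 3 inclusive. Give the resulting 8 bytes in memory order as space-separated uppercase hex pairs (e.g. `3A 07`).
L0: shli op=0x16:5|rd=5:4|imm=6:7 ⇒ 0xb286 ⇒ little 86 b2
L1: srl op=0x1b:5|rd=8:4|rs=14:4|pad=0:3 ⇒ 0xdc70 ⇒ little 70 dc
L2: bl op=0x17:5|imm=6:11 ⇒ 0xb806 ⇒ little 06 b8
L3: bl op=0x17:5|imm=-4:11 ⇒ 0xbffc ⇒ little fc bf

86 B2 70 DC 06 B8 FC BF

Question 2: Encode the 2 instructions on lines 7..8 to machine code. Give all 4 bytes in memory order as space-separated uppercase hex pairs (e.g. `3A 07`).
7. decr fields op=0x1:5|rd=8:4|pad=0:7 → word 0c00h → 00 0c
8. decr fields op=0x1:5|rd=11:4|pad=0:7 → word 0d80h → 80 0d

00 0C 80 0D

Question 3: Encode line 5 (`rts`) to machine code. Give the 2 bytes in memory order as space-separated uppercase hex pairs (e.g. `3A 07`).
00 E8

L5: rts op=0x1d:5|pad=0:11 ⇒ 0xe800 ⇒ little 00 e8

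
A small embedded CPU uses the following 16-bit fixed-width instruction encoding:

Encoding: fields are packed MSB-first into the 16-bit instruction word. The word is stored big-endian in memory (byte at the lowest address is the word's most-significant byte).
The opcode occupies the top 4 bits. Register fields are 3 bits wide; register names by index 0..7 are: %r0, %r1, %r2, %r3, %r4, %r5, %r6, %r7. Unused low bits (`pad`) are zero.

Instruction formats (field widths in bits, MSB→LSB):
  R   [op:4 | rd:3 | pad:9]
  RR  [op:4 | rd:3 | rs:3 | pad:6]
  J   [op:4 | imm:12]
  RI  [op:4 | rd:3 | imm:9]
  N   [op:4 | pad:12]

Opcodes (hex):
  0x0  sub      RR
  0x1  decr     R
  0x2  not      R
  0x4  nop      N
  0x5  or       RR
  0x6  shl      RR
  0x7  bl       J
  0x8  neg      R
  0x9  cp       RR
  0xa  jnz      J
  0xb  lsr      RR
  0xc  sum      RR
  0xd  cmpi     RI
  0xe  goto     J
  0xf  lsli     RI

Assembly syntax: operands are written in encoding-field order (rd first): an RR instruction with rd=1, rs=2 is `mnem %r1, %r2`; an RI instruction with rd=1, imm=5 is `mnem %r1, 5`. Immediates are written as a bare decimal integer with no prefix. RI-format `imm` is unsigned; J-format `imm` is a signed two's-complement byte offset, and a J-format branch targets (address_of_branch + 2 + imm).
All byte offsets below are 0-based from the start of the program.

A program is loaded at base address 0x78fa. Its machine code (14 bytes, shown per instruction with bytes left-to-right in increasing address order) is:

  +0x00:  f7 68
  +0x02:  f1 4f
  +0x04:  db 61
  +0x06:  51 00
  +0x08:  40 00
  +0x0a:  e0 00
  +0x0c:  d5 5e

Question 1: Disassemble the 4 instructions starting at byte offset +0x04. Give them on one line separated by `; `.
cmpi %r5, 353; or %r0, %r4; nop; goto 0

+0x04: db 61 ⇒ word 0xdb61 (big)
  opcode bits[15:12]=0xd: cmpi/RI
  rd@[11:9]=0x5 ⇒ %r5
  imm@[8:0]=0x161 ⇒ 353
+0x06: 51 00 ⇒ word 0x5100 (big)
  opcode bits[15:12]=0x5: or/RR
  rd@[11:9]=0x0 ⇒ %r0
  rs@[8:6]=0x4 ⇒ %r4
+0x08: 40 00 ⇒ word 0x4000 (big)
  opcode bits[15:12]=0x4: nop/N
+0x0a: e0 00 ⇒ word 0xe000 (big)
  opcode bits[15:12]=0xe: goto/J
  imm@[11:0]=0x0 ⇒ 0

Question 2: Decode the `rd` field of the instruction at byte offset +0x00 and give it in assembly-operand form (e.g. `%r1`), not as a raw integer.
[00] f7 68 → 0xf768
  op=0xf768>>12=0xf ⇒ lsli (RI)
  [11:9] rd=3 = %r3
  [8:0] imm=360 = 360

%r3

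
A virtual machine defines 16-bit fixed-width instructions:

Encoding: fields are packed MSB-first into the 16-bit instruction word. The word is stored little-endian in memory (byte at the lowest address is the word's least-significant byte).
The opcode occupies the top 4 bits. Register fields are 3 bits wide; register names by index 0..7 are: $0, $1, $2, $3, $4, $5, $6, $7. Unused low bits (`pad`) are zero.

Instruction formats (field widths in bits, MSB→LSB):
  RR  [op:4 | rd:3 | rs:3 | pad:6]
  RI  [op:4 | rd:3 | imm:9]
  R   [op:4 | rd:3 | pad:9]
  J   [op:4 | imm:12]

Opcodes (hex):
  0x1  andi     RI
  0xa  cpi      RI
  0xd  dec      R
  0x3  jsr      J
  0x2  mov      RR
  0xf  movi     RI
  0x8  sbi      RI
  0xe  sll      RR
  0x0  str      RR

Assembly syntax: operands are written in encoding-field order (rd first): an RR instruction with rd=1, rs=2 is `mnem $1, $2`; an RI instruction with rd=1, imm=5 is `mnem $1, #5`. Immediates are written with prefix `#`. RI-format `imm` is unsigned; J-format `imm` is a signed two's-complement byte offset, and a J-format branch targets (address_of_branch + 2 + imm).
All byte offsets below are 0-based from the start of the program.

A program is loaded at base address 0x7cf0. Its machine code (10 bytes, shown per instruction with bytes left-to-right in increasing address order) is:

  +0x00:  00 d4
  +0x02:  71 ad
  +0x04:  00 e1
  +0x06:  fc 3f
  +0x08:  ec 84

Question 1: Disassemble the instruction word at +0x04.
sll $0, $4

[04] 00 e1 → 0xe100
  op=0xe100>>12=0xe ⇒ sll (RR)
  [11:9] rd=0 = $0
  [8:6] rs=4 = $4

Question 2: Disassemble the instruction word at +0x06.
jsr #-4

+0x06: fc 3f ⇒ word 0x3ffc (little)
  opcode bits[15:12]=0x3: jsr/J
  imm: (w>>0)&0xfff=0xffc (s12→-4) → #-4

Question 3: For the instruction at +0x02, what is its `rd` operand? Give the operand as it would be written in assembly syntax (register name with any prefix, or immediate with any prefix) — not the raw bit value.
$6

@+02  little-endian(71 ad) = 0xad71
  opcode bits[15:12]=0xa: cpi/RI
  rd@[11:9]=0x6 ⇒ $6
  imm@[8:0]=0x171 ⇒ #369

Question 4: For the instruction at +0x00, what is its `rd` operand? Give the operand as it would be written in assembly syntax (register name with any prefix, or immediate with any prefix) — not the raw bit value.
@+00  little-endian(00 d4) = 0xd400
  op=0xd400>>12=0xd ⇒ dec (R)
  rd@[11:9]=0x2 ⇒ $2

$2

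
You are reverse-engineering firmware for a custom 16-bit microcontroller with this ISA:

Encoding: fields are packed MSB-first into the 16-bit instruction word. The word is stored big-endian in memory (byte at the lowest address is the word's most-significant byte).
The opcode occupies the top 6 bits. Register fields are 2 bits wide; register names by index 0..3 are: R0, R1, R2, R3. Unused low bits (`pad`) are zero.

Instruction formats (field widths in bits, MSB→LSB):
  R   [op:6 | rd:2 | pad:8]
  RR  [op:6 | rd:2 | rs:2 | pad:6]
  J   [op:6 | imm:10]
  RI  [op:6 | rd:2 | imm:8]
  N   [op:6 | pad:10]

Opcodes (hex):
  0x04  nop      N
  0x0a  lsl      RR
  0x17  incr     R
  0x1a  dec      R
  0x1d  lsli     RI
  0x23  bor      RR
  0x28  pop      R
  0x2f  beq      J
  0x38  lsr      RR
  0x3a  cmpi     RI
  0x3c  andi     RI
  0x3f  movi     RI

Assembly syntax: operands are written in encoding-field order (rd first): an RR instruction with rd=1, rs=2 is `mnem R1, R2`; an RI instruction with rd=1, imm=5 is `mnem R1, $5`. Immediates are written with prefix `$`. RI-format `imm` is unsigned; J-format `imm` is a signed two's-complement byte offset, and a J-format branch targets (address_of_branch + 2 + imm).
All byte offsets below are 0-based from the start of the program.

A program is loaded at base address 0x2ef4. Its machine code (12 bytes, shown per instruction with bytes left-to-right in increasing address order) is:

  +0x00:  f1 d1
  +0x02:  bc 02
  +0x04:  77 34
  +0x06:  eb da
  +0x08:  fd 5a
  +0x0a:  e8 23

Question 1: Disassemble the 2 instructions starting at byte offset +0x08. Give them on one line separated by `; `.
[08] fd 5a → 0xfd5a
  opcode bits[15:10]=0x3f: movi/RI
  rd: (w>>8)&0x3=0x1 → R1
  imm: (w>>0)&0xff=0x5a → $90
[0a] e8 23 → 0xe823
  opcode bits[15:10]=0x3a: cmpi/RI
  rd: (w>>8)&0x3=0x0 → R0
  imm: (w>>0)&0xff=0x23 → $35

movi R1, $90; cmpi R0, $35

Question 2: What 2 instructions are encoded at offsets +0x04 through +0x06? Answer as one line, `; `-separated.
[04] 77 34 → 0x7734
  top 6b → 0x1d → lsli [RI]
  rd@[9:8]=0x3 ⇒ R3
  imm@[7:0]=0x34 ⇒ $52
[06] eb da → 0xebda
  top 6b → 0x3a → cmpi [RI]
  rd@[9:8]=0x3 ⇒ R3
  imm@[7:0]=0xda ⇒ $218

lsli R3, $52; cmpi R3, $218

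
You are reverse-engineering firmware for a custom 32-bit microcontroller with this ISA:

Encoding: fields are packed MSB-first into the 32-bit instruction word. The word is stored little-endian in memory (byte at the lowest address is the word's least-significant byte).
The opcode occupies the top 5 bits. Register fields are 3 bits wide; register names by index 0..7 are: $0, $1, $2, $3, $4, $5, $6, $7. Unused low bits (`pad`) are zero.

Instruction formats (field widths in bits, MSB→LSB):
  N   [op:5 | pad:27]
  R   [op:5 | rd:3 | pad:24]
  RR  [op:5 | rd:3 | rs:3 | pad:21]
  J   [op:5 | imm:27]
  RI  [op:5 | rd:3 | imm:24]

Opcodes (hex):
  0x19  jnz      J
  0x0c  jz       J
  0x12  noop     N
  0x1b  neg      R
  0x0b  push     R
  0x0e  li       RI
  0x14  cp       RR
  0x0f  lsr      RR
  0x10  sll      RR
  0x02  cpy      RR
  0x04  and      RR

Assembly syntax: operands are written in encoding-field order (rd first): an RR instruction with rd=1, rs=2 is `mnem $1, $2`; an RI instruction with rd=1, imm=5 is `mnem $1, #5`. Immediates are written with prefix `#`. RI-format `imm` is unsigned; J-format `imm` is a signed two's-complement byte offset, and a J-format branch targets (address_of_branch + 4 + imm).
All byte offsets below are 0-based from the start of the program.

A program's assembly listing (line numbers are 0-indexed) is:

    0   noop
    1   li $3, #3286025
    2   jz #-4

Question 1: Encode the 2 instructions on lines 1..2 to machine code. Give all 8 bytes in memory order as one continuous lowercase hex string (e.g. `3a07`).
09243273fcffff67

1. li fields op=0xe:5|rd=3:3|imm=3286025:24 → word 73322409h → 09 24 32 73
2. jz fields op=0xc:5|imm=-4:27 → word 67fffffch → fc ff ff 67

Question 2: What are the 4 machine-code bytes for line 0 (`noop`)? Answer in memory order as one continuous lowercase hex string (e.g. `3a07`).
0. noop fields op=0x12:5|pad=0:27 → word 90000000h → 00 00 00 90

00000090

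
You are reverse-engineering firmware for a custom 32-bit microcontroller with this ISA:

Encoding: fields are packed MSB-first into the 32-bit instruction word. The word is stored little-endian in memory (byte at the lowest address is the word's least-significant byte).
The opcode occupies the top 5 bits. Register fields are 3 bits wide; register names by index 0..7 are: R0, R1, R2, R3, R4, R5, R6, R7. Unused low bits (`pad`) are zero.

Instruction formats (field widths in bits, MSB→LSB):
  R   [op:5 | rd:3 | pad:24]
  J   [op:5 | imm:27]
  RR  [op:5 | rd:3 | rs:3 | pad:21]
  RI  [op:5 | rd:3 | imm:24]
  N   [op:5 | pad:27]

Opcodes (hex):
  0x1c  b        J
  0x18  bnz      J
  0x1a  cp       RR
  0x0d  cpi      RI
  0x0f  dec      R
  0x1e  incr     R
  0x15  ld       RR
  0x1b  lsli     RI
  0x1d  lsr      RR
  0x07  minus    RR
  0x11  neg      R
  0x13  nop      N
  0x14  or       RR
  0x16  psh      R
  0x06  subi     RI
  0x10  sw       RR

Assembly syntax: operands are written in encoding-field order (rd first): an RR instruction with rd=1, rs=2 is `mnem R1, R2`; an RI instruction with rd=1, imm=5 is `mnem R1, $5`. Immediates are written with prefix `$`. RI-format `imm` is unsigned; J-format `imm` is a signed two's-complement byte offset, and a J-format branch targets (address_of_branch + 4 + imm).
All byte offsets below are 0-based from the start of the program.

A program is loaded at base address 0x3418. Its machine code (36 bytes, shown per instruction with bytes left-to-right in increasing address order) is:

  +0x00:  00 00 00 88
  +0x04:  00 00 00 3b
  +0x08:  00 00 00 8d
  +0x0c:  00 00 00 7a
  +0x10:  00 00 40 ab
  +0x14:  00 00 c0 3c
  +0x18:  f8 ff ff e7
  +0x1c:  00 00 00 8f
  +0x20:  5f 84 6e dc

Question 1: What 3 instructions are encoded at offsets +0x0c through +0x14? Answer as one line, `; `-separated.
dec R2; ld R3, R2; minus R4, R6

[0c] 00 00 00 7a → 0x7a000000
  opcode bits[31:27]=0xf: dec/R
  [26:24] rd=2 = R2
[10] 00 00 40 ab → 0xab400000
  opcode bits[31:27]=0x15: ld/RR
  [26:24] rd=3 = R3
  [23:21] rs=2 = R2
[14] 00 00 c0 3c → 0x3cc00000
  opcode bits[31:27]=0x7: minus/RR
  [26:24] rd=4 = R4
  [23:21] rs=6 = R6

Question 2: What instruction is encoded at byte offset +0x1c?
neg R7

@+1c  little-endian(00 00 00 8f) = 0x8f000000
  opcode bits[31:27]=0x11: neg/R
  rd@[26:24]=0x7 ⇒ R7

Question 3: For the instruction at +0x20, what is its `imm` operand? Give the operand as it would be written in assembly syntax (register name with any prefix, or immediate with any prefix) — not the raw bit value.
+0x20: 5f 84 6e dc ⇒ word 0xdc6e845f (little)
  top 5b → 0x1b → lsli [RI]
  rd@[26:24]=0x4 ⇒ R4
  imm@[23:0]=0x6e845f ⇒ $7242847

$7242847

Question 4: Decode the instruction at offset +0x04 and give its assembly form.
minus R3, R0

[04] 00 00 00 3b → 0x3b000000
  opcode bits[31:27]=0x7: minus/RR
  [26:24] rd=3 = R3
  [23:21] rs=0 = R0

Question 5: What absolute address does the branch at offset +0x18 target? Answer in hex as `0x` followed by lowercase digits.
0x342c

[18] f8 ff ff e7 → 0xe7fffff8
  top 5b → 0x1c → b [J]
  imm: (w>>0)&0x7ffffff=0x7fffff8 (s27→-8) → $-8
  target = base 0x3418 + off 0x18 + 4 + imm -8 = 0x342c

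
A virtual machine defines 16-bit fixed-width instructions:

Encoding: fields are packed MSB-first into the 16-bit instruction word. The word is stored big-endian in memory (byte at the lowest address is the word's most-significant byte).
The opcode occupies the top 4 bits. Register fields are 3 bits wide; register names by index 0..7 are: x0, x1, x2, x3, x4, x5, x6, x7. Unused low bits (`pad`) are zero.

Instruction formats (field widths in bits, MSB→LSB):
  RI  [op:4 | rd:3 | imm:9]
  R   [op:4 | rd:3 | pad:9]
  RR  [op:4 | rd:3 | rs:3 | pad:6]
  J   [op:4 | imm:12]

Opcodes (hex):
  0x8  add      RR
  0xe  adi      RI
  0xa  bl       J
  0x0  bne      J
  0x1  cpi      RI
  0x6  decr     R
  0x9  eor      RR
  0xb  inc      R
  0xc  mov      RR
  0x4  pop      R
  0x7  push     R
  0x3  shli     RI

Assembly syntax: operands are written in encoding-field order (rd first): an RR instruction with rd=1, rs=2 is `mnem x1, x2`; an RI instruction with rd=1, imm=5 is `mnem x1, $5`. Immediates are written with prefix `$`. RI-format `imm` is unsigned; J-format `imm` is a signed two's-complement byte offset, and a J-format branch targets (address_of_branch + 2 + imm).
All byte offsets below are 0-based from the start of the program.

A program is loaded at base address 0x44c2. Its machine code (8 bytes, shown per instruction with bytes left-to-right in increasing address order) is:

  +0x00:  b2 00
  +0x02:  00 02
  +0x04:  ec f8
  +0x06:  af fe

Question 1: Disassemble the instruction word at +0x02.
bne $2

+0x02: 00 02 ⇒ word 0x0002 (big)
  top 4b → 0x0 → bne [J]
  [11:0] imm=2 = $2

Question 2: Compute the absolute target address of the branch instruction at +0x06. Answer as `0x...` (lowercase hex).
off 0x06: read af fe as big → 0xaffe
  op=0xaffe>>12=0xa ⇒ bl (J)
  [11:0] imm=4094 (s12→-2) = $-2
  target = base 0x44c2 + off 0x06 + 2 + imm -2 = 0x44c8

0x44c8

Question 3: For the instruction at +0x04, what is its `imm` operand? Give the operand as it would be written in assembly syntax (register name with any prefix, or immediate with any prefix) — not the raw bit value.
$248

+0x04: ec f8 ⇒ word 0xecf8 (big)
  top 4b → 0xe → adi [RI]
  rd@[11:9]=0x6 ⇒ x6
  imm@[8:0]=0xf8 ⇒ $248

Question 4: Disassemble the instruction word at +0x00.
+0x00: b2 00 ⇒ word 0xb200 (big)
  op=0xb200>>12=0xb ⇒ inc (R)
  [11:9] rd=1 = x1

inc x1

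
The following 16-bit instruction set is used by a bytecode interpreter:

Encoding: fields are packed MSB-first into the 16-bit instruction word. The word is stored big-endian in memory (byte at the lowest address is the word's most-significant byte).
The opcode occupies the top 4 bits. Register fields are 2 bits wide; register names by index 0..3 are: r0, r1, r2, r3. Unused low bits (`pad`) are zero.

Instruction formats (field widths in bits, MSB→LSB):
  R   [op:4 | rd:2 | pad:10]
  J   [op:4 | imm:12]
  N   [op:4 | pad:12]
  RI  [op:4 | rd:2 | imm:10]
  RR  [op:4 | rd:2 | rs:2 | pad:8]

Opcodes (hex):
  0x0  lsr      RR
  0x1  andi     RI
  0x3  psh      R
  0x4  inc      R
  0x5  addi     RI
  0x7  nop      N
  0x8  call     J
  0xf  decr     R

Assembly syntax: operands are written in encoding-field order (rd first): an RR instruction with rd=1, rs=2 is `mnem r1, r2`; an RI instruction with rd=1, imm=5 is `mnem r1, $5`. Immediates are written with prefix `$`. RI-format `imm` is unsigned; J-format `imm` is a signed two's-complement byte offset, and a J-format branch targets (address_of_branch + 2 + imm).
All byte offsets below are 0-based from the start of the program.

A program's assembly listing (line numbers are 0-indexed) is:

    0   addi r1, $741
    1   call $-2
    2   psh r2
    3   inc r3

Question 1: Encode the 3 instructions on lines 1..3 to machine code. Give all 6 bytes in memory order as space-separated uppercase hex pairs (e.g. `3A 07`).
8F FE 38 00 4C 00

L1: call op=0x8:4|imm=-2:12 ⇒ 0x8ffe ⇒ big 8f fe
L2: psh op=0x3:4|rd=2:2|pad=0:10 ⇒ 0x3800 ⇒ big 38 00
L3: inc op=0x4:4|rd=3:2|pad=0:10 ⇒ 0x4c00 ⇒ big 4c 00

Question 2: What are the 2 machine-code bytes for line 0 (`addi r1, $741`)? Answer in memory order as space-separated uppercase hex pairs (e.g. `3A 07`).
56 E5

L0: addi op=0x5:4|rd=1:2|imm=741:10 ⇒ 0x56e5 ⇒ big 56 e5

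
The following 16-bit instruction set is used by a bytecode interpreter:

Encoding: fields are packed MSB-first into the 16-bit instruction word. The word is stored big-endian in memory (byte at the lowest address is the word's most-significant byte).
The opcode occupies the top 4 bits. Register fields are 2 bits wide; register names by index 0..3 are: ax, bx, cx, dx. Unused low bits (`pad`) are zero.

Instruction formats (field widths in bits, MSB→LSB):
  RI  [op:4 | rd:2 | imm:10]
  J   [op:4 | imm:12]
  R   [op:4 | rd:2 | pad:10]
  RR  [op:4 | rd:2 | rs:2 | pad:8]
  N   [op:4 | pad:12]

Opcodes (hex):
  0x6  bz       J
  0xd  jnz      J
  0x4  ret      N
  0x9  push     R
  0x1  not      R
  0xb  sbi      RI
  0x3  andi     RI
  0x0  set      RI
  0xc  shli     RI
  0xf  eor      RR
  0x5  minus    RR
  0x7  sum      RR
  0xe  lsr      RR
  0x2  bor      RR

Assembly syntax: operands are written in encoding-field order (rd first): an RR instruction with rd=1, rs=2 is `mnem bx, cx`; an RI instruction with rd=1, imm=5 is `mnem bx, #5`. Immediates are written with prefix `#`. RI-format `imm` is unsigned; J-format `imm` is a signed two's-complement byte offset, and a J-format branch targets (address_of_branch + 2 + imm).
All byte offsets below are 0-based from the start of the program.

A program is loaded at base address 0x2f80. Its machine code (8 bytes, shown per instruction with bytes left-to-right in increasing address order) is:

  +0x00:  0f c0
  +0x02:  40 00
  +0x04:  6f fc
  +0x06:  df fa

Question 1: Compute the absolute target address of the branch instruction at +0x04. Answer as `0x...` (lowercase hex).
off 0x04: read 6f fc as big → 0x6ffc
  opcode bits[15:12]=0x6: bz/J
  imm@[11:0]=0xffc (s12→-4) ⇒ #-4
  target = base 0x2f80 + off 0x04 + 2 + imm -4 = 0x2f82

0x2f82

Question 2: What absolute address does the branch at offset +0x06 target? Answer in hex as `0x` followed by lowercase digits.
0x2f82

@+06  big-endian(df fa) = 0xdffa
  op=0xdffa>>12=0xd ⇒ jnz (J)
  imm: (w>>0)&0xfff=0xffa (s12→-6) → #-6
  target = base 0x2f80 + off 0x06 + 2 + imm -6 = 0x2f82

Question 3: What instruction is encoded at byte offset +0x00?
[00] 0f c0 → 0x0fc0
  top 4b → 0x0 → set [RI]
  rd: (w>>10)&0x3=0x3 → dx
  imm: (w>>0)&0x3ff=0x3c0 → #960

set dx, #960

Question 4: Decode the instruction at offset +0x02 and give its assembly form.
ret

off 0x02: read 40 00 as big → 0x4000
  top 4b → 0x4 → ret [N]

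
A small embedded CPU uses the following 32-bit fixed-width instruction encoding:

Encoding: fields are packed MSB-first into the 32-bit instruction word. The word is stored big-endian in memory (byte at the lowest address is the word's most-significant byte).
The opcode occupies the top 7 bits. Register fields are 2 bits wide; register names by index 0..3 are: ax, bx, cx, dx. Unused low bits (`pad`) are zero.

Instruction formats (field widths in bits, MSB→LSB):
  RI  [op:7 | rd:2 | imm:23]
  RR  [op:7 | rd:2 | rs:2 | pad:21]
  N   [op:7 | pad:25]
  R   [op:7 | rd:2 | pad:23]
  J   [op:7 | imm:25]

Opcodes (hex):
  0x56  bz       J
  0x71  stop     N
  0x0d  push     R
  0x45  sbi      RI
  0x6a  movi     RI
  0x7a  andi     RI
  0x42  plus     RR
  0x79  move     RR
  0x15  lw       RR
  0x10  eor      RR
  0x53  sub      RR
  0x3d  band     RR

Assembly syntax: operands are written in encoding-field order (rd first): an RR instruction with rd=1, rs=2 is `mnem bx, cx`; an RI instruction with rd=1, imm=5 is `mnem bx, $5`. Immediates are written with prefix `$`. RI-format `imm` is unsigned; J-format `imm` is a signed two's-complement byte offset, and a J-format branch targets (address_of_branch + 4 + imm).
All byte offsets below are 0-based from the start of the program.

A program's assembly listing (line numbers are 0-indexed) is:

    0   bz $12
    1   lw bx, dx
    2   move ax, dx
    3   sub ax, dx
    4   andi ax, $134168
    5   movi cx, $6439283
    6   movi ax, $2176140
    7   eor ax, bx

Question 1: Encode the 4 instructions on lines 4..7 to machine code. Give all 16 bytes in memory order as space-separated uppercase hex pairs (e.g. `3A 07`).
F4 02 0C 18 D5 62 41 73 D4 21 34 8C 20 20 00 00

4. andi fields op=0x7a:7|rd=0:2|imm=134168:23 → word f4020c18h → f4 02 0c 18
5. movi fields op=0x6a:7|rd=2:2|imm=6439283:23 → word d5624173h → d5 62 41 73
6. movi fields op=0x6a:7|rd=0:2|imm=2176140:23 → word d421348ch → d4 21 34 8c
7. eor fields op=0x10:7|rd=0:2|rs=1:2|pad=0:21 → word 20200000h → 20 20 00 00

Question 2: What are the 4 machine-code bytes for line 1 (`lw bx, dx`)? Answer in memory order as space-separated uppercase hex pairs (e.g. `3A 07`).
2A E0 00 00

1. lw fields op=0x15:7|rd=1:2|rs=3:2|pad=0:21 → word 2ae00000h → 2a e0 00 00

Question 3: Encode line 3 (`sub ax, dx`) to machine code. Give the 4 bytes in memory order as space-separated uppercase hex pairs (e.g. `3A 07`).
A6 60 00 00

L3: sub op=0x53:7|rd=0:2|rs=3:2|pad=0:21 ⇒ 0xa6600000 ⇒ big a6 60 00 00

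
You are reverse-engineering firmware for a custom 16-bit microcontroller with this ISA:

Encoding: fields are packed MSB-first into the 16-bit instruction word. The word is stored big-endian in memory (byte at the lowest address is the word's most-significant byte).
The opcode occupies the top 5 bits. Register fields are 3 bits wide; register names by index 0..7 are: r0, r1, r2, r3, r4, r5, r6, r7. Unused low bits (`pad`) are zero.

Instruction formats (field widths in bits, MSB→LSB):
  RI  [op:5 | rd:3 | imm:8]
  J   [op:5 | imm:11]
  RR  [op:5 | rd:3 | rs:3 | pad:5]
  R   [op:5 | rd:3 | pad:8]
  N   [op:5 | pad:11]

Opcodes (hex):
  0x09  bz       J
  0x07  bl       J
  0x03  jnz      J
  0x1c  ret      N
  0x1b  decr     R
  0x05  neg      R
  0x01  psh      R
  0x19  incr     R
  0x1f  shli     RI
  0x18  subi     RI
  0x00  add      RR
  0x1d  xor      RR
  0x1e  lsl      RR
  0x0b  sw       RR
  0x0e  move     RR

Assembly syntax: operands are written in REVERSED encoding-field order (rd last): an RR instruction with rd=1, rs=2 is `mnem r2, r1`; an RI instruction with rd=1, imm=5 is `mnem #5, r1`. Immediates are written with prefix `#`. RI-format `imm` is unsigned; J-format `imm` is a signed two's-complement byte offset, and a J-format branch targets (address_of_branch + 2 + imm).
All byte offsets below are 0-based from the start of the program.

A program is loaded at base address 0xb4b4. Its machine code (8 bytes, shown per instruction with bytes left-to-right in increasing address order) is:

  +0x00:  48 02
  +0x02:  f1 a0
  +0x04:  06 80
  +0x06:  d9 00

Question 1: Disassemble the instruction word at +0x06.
@+06  big-endian(d9 00) = 0xd900
  top 5b → 0x1b → decr [R]
  rd: (w>>8)&0x7=0x1 → r1

decr r1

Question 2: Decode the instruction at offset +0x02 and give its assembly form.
[02] f1 a0 → 0xf1a0
  op=0xf1a0>>11=0x1e ⇒ lsl (RR)
  [10:8] rd=1 = r1
  [7:5] rs=5 = r5

lsl r5, r1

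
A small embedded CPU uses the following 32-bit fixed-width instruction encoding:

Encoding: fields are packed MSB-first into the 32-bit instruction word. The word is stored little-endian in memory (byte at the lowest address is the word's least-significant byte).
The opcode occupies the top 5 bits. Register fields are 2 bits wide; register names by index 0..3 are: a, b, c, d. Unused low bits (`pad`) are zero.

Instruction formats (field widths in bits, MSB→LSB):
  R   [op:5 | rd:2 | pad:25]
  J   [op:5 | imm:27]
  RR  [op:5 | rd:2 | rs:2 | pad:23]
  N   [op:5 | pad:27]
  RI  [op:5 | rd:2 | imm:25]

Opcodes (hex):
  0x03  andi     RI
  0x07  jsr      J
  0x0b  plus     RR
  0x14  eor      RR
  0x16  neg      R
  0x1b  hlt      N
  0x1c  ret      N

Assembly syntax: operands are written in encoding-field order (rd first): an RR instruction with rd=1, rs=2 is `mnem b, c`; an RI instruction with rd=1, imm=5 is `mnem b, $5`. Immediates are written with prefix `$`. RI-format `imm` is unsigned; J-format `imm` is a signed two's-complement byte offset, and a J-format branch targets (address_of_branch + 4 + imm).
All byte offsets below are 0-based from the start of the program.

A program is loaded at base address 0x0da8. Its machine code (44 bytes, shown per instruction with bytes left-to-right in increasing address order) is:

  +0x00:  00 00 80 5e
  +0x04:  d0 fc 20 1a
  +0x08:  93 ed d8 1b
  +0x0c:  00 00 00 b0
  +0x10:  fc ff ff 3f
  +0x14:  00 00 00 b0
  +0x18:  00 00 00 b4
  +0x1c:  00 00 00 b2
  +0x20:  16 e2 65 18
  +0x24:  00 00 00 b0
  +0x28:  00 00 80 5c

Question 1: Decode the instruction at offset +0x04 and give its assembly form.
andi b, $2161872

+0x04: d0 fc 20 1a ⇒ word 0x1a20fcd0 (little)
  op=0x1a20fcd0>>27=0x3 ⇒ andi (RI)
  rd: (w>>25)&0x3=0x1 → b
  imm: (w>>0)&0x1ffffff=0x20fcd0 → $2161872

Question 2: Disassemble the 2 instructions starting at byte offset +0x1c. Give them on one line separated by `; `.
neg b; andi a, $6677014

+0x1c: 00 00 00 b2 ⇒ word 0xb2000000 (little)
  op=0xb2000000>>27=0x16 ⇒ neg (R)
  rd: (w>>25)&0x3=0x1 → b
+0x20: 16 e2 65 18 ⇒ word 0x1865e216 (little)
  op=0x1865e216>>27=0x3 ⇒ andi (RI)
  rd: (w>>25)&0x3=0x0 → a
  imm: (w>>0)&0x1ffffff=0x65e216 → $6677014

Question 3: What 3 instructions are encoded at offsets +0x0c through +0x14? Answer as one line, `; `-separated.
neg a; jsr $-4; neg a

off 0x0c: read 00 00 00 b0 as little → 0xb0000000
  op=0xb0000000>>27=0x16 ⇒ neg (R)
  rd: (w>>25)&0x3=0x0 → a
off 0x10: read fc ff ff 3f as little → 0x3ffffffc
  op=0x3ffffffc>>27=0x7 ⇒ jsr (J)
  imm: (w>>0)&0x7ffffff=0x7fffffc (s27→-4) → $-4
off 0x14: read 00 00 00 b0 as little → 0xb0000000
  op=0xb0000000>>27=0x16 ⇒ neg (R)
  rd: (w>>25)&0x3=0x0 → a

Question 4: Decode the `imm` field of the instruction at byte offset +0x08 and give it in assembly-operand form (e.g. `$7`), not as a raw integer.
$30993811

+0x08: 93 ed d8 1b ⇒ word 0x1bd8ed93 (little)
  opcode bits[31:27]=0x3: andi/RI
  [26:25] rd=1 = b
  [24:0] imm=30993811 = $30993811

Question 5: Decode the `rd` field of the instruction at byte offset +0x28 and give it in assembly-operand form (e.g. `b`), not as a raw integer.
c

+0x28: 00 00 80 5c ⇒ word 0x5c800000 (little)
  opcode bits[31:27]=0xb: plus/RR
  rd@[26:25]=0x2 ⇒ c
  rs@[24:23]=0x1 ⇒ b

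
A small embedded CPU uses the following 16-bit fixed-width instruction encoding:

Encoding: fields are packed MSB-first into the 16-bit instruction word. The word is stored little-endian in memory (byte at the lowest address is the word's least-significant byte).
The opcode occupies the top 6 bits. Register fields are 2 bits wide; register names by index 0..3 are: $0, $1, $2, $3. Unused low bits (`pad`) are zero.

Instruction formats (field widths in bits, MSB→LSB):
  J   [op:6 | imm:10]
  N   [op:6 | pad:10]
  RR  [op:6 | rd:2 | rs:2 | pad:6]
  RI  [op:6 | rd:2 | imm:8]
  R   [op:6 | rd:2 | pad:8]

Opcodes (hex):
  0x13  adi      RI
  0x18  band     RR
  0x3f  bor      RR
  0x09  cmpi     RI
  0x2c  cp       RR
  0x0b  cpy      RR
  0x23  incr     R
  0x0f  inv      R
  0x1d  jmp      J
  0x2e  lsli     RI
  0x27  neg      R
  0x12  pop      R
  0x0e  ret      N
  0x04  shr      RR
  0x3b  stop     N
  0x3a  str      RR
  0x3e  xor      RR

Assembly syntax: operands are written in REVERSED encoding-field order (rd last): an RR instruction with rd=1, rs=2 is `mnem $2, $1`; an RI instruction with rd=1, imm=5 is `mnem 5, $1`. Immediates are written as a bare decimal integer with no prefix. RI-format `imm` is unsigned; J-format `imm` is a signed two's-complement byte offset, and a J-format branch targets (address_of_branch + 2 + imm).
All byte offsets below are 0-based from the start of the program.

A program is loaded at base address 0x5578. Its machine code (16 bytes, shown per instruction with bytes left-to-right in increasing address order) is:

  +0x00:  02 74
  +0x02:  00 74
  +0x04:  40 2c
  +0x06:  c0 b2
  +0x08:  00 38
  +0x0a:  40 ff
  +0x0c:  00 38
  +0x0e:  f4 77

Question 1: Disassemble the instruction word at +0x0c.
off 0x0c: read 00 38 as little → 0x3800
  opcode bits[15:10]=0xe: ret/N

ret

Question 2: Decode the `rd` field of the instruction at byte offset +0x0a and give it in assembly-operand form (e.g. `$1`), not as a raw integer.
$3

+0x0a: 40 ff ⇒ word 0xff40 (little)
  op=0xff40>>10=0x3f ⇒ bor (RR)
  rd@[9:8]=0x3 ⇒ $3
  rs@[7:6]=0x1 ⇒ $1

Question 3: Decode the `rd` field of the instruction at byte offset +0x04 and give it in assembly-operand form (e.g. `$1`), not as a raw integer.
$0

@+04  little-endian(40 2c) = 0x2c40
  op=0x2c40>>10=0xb ⇒ cpy (RR)
  [9:8] rd=0 = $0
  [7:6] rs=1 = $1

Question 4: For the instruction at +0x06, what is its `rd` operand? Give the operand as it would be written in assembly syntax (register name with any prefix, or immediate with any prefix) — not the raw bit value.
$2

@+06  little-endian(c0 b2) = 0xb2c0
  op=0xb2c0>>10=0x2c ⇒ cp (RR)
  rd: (w>>8)&0x3=0x2 → $2
  rs: (w>>6)&0x3=0x3 → $3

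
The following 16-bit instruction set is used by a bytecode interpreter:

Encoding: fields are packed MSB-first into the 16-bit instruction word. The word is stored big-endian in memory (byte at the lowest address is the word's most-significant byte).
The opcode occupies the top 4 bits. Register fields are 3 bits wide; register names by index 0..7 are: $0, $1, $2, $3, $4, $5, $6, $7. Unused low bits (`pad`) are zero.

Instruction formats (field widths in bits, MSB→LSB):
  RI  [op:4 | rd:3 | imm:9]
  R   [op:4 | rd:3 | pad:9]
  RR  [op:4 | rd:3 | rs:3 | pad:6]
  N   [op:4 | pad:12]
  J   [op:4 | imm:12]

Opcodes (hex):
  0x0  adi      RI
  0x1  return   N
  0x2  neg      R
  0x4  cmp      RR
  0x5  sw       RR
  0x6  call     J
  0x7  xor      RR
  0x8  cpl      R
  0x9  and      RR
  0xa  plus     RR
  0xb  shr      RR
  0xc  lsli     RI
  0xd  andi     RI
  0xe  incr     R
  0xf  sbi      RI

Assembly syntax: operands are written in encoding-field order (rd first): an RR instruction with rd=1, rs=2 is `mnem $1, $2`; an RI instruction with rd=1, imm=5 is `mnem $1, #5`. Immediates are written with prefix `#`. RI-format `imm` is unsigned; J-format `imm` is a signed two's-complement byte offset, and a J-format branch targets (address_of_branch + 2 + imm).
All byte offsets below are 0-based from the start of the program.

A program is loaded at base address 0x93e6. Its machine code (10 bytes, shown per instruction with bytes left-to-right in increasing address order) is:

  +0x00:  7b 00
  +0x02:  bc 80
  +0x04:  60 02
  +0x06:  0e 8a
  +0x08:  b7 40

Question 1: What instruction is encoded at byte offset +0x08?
shr $3, $5

[08] b7 40 → 0xb740
  top 4b → 0xb → shr [RR]
  [11:9] rd=3 = $3
  [8:6] rs=5 = $5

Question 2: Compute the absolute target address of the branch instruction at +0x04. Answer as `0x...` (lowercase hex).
off 0x04: read 60 02 as big → 0x6002
  top 4b → 0x6 → call [J]
  [11:0] imm=2 = #2
  target = base 0x93e6 + off 0x04 + 2 + imm 2 = 0x93ee

0x93ee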